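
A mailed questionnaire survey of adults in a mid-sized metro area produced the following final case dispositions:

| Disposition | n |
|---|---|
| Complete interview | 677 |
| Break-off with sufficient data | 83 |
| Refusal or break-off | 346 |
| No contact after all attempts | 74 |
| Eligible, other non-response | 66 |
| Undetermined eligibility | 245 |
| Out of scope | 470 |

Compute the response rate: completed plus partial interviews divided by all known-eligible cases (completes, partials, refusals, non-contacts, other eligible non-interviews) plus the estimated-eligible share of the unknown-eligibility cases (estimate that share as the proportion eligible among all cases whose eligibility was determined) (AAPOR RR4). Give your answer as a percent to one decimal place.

Num = 677 + 83 = 760
Known eligible = 677 + 83 + 346 + 74 + 66 = 1246
e = 1246 / (1246 + 470) = 1246 / 1716 = 0.7261
e × U = 0.7261 × 245 = 177.89
Denom = 1246 + 177.89 = 1423.89
RR4 = 760 / 1423.89 = 0.5337

53.4%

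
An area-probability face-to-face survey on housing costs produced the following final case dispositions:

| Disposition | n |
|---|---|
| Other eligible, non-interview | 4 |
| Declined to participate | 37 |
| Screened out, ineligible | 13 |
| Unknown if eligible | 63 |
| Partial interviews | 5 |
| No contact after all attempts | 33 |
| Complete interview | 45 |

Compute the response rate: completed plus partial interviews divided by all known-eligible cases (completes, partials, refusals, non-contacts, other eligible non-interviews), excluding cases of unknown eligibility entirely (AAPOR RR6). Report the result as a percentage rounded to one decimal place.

Top → 45 + 5 = 50
Base → 45 + 5 + 37 + 33 + 4 = 124
RR6 = 50 / 124 = 0.4032

40.3%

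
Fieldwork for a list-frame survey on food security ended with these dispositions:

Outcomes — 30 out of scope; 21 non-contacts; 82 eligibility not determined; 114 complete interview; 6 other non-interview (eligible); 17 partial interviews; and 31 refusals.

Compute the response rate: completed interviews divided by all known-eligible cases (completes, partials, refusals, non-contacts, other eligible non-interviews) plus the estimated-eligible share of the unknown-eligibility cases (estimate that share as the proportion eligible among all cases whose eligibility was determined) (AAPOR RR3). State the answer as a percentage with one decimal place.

Top = 114
Known eligible = 114 + 17 + 31 + 21 + 6 = 189
e = 189 / (189 + 30) = 189 / 219 = 0.8630
e × U = 0.8630 × 82 = 70.77
Base = 189 + 70.77 = 259.77
RR3 = 114 / 259.77 = 0.4388

43.9%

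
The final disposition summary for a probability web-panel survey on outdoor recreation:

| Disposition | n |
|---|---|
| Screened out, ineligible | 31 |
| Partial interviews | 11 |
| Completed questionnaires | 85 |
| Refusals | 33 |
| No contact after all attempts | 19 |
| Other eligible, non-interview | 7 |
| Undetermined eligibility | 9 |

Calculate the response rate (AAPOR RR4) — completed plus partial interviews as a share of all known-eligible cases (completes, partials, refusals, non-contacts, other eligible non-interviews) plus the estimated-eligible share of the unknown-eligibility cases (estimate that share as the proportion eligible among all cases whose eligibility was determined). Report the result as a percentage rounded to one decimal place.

Numerator = 85 + 11 = 96
Known eligible = 85 + 11 + 33 + 19 + 7 = 155
e = 155 / (155 + 31) = 155 / 186 = 0.8333
e × U = 0.8333 × 9 = 7.50
Base = 155 + 7.50 = 162.50
RR4 = 96 / 162.50 = 0.5908

59.1%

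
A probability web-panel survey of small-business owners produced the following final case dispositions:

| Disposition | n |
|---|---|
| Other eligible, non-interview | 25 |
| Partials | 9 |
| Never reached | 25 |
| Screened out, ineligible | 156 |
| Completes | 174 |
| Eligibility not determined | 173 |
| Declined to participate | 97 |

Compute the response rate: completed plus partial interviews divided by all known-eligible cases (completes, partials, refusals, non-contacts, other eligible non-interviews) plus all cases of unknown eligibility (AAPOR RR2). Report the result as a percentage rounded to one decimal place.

Num: 174 + 9 = 183
Denominator: 174 + 9 + 97 + 25 + 25 + 173 = 503
RR2 = 183 / 503 = 0.3638

36.4%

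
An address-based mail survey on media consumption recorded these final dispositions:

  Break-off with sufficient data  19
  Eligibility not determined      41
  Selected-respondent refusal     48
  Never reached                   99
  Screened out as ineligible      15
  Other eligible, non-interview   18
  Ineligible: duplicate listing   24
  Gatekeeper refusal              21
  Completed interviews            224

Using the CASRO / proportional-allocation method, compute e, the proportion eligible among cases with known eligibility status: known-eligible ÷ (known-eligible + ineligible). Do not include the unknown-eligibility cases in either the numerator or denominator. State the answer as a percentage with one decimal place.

Refused = 21 + 48 = 69
Ineligible = 15 + 24 = 39
Determined eligible: 224 + 19 + 69 + 99 + 18 = 429
e = 429 / (429 + 39) = 429 / 468 = 0.9167

91.7%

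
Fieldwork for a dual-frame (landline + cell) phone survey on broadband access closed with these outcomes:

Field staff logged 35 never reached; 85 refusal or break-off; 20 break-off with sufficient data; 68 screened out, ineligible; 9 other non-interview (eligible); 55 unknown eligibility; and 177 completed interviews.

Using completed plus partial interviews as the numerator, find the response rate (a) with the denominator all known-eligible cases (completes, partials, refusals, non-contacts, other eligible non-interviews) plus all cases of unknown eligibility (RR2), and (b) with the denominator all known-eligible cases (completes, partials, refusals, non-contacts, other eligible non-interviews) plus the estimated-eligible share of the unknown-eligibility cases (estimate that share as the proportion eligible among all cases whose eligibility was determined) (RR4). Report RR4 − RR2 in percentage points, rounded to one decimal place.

Top → 177 + 20 = 197
Denom → 177 + 20 + 85 + 35 + 9 + 55 = 381
RR2 = 197 / 381 = 0.5171
Eligible (known) → 177 + 20 + 85 + 35 + 9 = 326
e = 326 / (326 + 68) = 326 / 394 = 0.8274
Estimated eligible among unknowns → 0.8274 × 55 = 45.51
Denom → 326 + 45.51 = 371.51
RR4 = 197 / 371.51 = 0.5303
Difference = 53.03 − 51.71 = 1.32 percentage points

1.3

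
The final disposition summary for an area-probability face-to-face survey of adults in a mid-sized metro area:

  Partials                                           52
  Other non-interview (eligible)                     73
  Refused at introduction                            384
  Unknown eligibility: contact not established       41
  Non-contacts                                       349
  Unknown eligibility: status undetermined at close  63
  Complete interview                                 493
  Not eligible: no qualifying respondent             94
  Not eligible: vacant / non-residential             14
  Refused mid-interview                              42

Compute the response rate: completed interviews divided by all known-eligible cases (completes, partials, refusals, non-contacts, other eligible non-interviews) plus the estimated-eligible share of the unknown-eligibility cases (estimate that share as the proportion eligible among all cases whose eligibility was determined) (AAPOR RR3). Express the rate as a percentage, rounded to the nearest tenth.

Refused = 384 + 42 = 426
Unknown if eligible = 41 + 63 = 104
Not eligible = 94 + 14 = 108
Top → 493
Determined eligible → 493 + 52 + 426 + 349 + 73 = 1393
e = 1393 / (1393 + 108) = 1393 / 1501 = 0.9280
Estimated eligible among unknowns → 0.9280 × 104 = 96.51
Base → 1393 + 96.51 = 1489.51
RR3 = 493 / 1489.51 = 0.3310

33.1%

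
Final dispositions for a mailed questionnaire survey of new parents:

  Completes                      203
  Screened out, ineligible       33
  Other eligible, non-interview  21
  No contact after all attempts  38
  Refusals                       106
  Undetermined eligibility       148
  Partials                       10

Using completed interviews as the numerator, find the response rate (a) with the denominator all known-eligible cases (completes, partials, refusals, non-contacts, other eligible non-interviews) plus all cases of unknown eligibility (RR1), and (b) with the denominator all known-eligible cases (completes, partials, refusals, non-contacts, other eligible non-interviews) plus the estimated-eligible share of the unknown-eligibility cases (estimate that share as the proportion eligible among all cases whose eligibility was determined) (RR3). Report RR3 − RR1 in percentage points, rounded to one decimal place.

0.9

Num → 203
Denom → 203 + 10 + 106 + 38 + 21 + 148 = 526
RR1 = 203 / 526 = 0.3859
Known eligible → 203 + 10 + 106 + 38 + 21 = 378
e = 378 / (378 + 33) = 378 / 411 = 0.9197
Eligible share of unknowns → 0.9197 × 148 = 136.12
Denom → 378 + 136.12 = 514.12
RR3 = 203 / 514.12 = 0.3948
Difference = 39.48 − 38.59 = 0.89 percentage points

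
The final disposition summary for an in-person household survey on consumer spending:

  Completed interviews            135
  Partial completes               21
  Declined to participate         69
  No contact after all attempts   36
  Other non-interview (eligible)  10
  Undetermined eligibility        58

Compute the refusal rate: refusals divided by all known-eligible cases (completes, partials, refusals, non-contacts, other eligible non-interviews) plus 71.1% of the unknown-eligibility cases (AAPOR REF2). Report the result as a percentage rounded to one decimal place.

Num: 69
Known eligible: 135 + 21 + 69 + 36 + 10 = 271
e × U: 0.7110 × 58 = 41.24
Denom: 271 + 41.24 = 312.24
REF2 = 69 / 312.24 = 0.2210

22.1%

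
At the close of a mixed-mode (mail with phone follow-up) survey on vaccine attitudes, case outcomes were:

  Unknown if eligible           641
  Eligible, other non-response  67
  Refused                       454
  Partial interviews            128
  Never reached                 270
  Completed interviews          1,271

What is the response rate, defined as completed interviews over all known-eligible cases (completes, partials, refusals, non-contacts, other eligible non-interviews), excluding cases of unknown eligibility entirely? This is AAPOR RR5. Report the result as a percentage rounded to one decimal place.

58.0%

Numerator → 1271
Denominator → 1271 + 128 + 454 + 270 + 67 = 2190
RR5 = 1271 / 2190 = 0.5804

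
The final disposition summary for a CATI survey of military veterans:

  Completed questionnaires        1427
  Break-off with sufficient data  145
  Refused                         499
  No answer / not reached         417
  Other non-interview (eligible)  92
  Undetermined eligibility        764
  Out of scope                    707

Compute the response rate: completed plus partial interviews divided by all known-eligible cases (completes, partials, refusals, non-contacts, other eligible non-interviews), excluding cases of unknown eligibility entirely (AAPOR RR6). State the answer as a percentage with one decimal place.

Numerator: 1427 + 145 = 1572
Base: 1427 + 145 + 499 + 417 + 92 = 2580
RR6 = 1572 / 2580 = 0.6093

60.9%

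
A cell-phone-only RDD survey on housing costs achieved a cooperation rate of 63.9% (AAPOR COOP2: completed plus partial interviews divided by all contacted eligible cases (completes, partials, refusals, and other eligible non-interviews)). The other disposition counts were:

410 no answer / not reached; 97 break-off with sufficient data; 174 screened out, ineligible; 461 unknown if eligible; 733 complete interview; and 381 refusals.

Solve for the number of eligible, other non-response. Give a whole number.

88

Numerator = 733 + 97 = 830
COOP2 = 830 / D = 0.639
D = 830 / 0.639 = 1298.9
Remaining denominator categories sum to 1211
eligible, other non-response = 1298.9 − 1211 ≈ 88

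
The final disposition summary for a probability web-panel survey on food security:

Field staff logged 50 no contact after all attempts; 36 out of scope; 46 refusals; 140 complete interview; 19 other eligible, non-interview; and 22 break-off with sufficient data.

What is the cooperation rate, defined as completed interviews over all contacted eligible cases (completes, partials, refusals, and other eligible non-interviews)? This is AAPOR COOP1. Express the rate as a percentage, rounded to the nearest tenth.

Numerator: 140
Denom: 140 + 22 + 46 + 19 = 227
COOP1 = 140 / 227 = 0.6167

61.7%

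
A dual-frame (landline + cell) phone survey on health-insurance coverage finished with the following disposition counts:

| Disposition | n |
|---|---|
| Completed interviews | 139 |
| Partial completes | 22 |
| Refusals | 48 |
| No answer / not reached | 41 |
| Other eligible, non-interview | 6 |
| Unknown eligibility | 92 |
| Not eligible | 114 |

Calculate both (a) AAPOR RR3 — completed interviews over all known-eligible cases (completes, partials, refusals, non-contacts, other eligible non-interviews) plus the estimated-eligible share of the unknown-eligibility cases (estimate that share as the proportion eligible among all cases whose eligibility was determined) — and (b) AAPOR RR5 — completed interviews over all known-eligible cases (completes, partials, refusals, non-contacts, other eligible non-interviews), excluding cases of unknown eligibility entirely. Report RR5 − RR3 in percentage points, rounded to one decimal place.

Numerator → 139
Known eligible → 139 + 22 + 48 + 41 + 6 = 256
e = 256 / (256 + 114) = 256 / 370 = 0.6919
Estimated eligible among unknowns → 0.6919 × 92 = 63.65
Base → 256 + 63.65 = 319.65
RR3 = 139 / 319.65 = 0.4349
Base → 139 + 22 + 48 + 41 + 6 = 256
RR5 = 139 / 256 = 0.5430
Difference = 54.30 − 43.49 = 10.81 percentage points

10.8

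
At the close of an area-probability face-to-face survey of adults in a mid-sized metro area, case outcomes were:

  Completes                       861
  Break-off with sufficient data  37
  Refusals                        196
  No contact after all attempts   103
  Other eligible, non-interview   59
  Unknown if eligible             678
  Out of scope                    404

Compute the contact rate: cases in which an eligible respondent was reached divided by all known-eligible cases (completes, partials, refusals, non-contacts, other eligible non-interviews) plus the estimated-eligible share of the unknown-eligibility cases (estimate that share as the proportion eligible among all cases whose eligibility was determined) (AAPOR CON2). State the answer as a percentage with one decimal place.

65.2%

Top → 861 + 37 + 196 + 59 = 1153
Known eligible → 861 + 37 + 196 + 103 + 59 = 1256
e = 1256 / (1256 + 404) = 1256 / 1660 = 0.7566
Estimated eligible among unknowns → 0.7566 × 678 = 512.97
Denom → 1256 + 512.97 = 1768.97
CON2 = 1153 / 1768.97 = 0.6518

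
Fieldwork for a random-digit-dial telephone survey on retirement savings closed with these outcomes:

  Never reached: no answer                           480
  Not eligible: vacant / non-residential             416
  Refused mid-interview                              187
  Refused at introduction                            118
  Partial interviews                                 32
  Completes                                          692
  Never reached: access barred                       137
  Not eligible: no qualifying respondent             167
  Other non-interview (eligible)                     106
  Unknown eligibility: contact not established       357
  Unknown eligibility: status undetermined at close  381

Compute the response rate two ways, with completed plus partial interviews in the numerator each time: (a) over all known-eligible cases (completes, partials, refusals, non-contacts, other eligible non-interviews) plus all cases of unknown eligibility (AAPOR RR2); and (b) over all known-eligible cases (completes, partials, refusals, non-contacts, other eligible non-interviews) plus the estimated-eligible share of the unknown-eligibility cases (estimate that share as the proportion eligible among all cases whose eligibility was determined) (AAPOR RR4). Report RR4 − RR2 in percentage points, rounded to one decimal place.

Refusal or break-off = 118 + 187 = 305
Never reached = 480 + 137 = 617
Unknown eligibility = 357 + 381 = 738
Ineligible = 167 + 416 = 583
Top: 692 + 32 = 724
Denominator: 692 + 32 + 305 + 617 + 106 + 738 = 2490
RR2 = 724 / 2490 = 0.2908
Known eligible: 692 + 32 + 305 + 617 + 106 = 1752
e = 1752 / (1752 + 583) = 1752 / 2335 = 0.7503
Estimated eligible among unknowns: 0.7503 × 738 = 553.72
Denominator: 1752 + 553.72 = 2305.72
RR4 = 724 / 2305.72 = 0.3140
Difference = 31.40 − 29.08 = 2.32 percentage points

2.3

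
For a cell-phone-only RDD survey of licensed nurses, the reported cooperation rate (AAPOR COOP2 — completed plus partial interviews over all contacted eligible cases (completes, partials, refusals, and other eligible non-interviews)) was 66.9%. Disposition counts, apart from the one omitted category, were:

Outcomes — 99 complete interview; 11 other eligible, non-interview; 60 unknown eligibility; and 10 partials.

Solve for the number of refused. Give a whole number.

43

Numerator = 99 + 10 = 109
COOP2 = 109 / D = 0.669
D = 109 / 0.669 = 162.9
Remaining denominator categories sum to 120
refused = 162.9 − 120 ≈ 43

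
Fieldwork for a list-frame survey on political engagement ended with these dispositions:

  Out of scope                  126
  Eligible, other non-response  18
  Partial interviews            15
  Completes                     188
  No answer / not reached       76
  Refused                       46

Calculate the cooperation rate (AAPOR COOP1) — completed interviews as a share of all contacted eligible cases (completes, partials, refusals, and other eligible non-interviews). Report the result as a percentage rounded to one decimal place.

Num → 188
Base → 188 + 15 + 46 + 18 = 267
COOP1 = 188 / 267 = 0.7041

70.4%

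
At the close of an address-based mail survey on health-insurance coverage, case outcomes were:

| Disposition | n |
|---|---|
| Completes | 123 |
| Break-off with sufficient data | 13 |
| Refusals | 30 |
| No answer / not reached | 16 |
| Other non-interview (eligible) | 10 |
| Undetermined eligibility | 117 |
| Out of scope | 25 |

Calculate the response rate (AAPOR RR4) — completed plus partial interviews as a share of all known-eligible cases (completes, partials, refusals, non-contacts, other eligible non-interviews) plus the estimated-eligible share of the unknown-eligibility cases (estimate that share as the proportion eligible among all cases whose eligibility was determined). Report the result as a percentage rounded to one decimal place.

Numerator → 123 + 13 = 136
Eligible (known) → 123 + 13 + 30 + 16 + 10 = 192
e = 192 / (192 + 25) = 192 / 217 = 0.8848
Eligible share of unknowns → 0.8848 × 117 = 103.52
Base → 192 + 103.52 = 295.52
RR4 = 136 / 295.52 = 0.4602

46.0%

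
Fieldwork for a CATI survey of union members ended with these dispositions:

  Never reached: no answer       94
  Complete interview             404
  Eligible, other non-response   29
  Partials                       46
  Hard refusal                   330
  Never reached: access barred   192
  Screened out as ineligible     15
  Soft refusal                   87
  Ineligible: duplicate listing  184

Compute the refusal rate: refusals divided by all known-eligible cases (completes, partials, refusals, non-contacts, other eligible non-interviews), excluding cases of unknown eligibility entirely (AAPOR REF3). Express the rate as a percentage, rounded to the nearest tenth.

35.3%

Refusal or break-off = 330 + 87 = 417
Never reached = 94 + 192 = 286
Not eligible = 15 + 184 = 199
Num: 417
Base: 404 + 46 + 417 + 286 + 29 = 1182
REF3 = 417 / 1182 = 0.3528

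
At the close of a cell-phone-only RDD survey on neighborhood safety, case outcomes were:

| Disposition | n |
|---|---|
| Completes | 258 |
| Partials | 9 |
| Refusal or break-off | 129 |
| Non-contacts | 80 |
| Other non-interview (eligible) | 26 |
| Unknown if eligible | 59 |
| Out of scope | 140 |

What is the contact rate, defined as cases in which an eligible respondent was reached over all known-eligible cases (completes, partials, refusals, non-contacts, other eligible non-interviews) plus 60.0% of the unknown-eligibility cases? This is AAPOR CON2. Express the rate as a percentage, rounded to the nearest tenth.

Numerator → 258 + 9 + 129 + 26 = 422
Known eligible → 258 + 9 + 129 + 80 + 26 = 502
Eligible share of unknowns → 0.6000 × 59 = 35.40
Denom → 502 + 35.40 = 537.40
CON2 = 422 / 537.40 = 0.7853

78.5%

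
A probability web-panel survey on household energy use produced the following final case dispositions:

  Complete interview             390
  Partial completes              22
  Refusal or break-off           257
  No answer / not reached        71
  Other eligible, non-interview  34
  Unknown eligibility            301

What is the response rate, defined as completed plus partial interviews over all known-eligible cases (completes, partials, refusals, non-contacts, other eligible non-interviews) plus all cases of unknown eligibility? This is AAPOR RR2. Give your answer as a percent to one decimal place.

Numerator → 390 + 22 = 412
Denom → 390 + 22 + 257 + 71 + 34 + 301 = 1075
RR2 = 412 / 1075 = 0.3833

38.3%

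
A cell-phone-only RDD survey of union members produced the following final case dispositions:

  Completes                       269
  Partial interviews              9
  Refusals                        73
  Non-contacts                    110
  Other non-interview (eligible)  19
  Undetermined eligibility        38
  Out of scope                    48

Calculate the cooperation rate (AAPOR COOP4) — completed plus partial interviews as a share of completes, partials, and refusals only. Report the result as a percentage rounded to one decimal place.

79.2%

Top = 269 + 9 = 278
Denominator = 269 + 9 + 73 = 351
COOP4 = 278 / 351 = 0.7920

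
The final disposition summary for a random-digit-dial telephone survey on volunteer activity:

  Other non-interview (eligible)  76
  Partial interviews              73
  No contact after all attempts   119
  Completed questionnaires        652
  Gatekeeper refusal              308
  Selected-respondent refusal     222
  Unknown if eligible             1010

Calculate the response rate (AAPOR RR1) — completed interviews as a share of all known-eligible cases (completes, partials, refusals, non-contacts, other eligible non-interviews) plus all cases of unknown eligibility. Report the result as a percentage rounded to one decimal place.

26.5%

Refusals = 308 + 222 = 530
Numerator = 652
Base = 652 + 73 + 530 + 119 + 76 + 1010 = 2460
RR1 = 652 / 2460 = 0.2650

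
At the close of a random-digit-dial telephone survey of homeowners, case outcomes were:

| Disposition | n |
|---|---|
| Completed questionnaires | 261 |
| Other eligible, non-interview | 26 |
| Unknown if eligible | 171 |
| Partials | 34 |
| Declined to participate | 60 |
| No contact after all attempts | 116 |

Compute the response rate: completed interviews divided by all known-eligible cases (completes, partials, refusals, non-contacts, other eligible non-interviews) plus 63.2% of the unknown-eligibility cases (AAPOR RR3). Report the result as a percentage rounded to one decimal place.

43.1%

Num = 261
Determined eligible = 261 + 34 + 60 + 116 + 26 = 497
Eligible share of unknowns = 0.6320 × 171 = 108.07
Denominator = 497 + 108.07 = 605.07
RR3 = 261 / 605.07 = 0.4314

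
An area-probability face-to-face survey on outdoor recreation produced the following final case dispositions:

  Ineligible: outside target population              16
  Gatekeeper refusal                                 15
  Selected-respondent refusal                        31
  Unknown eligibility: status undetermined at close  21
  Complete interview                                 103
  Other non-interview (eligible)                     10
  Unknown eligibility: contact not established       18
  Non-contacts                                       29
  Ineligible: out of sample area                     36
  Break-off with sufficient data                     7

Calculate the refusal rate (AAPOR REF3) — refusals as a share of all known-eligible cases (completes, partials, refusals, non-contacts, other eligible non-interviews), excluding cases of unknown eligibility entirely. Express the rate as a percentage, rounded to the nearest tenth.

23.6%

Refused = 15 + 31 = 46
Unknown eligibility = 18 + 21 = 39
Out of scope = 16 + 36 = 52
Top = 46
Base = 103 + 7 + 46 + 29 + 10 = 195
REF3 = 46 / 195 = 0.2359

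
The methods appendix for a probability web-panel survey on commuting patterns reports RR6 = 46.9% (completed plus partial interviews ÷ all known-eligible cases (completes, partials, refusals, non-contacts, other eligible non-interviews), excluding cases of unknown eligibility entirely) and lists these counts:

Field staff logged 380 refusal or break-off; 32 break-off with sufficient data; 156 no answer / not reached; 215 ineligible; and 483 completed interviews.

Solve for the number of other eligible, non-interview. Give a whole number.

Num: 483 + 32 = 515
RR6 = 515 / D = 0.469
D = 515 / 0.469 = 1098.1
Remaining denominator categories sum to 1051
other eligible, non-interview = 1098.1 − 1051 ≈ 47

47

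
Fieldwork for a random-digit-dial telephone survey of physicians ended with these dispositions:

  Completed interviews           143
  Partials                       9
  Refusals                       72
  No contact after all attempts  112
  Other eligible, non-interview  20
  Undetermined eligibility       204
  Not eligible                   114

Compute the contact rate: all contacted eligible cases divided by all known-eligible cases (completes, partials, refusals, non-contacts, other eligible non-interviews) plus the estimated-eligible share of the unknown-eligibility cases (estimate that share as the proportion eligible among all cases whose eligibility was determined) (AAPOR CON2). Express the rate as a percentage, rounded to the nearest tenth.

47.8%

Numerator → 143 + 9 + 72 + 20 = 244
Determined eligible → 143 + 9 + 72 + 112 + 20 = 356
e = 356 / (356 + 114) = 356 / 470 = 0.7574
Eligible share of unknowns → 0.7574 × 204 = 154.51
Denom → 356 + 154.51 = 510.51
CON2 = 244 / 510.51 = 0.4780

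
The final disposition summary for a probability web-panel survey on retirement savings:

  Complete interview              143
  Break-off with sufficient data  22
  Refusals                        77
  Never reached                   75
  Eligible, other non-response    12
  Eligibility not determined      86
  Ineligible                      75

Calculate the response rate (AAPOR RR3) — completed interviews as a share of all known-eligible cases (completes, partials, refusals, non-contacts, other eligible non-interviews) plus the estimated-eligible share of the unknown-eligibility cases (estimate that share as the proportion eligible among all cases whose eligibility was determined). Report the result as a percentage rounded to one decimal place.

Top = 143
Eligible (known) = 143 + 22 + 77 + 75 + 12 = 329
e = 329 / (329 + 75) = 329 / 404 = 0.8144
Eligible share of unknowns = 0.8144 × 86 = 70.04
Base = 329 + 70.04 = 399.04
RR3 = 143 / 399.04 = 0.3584

35.8%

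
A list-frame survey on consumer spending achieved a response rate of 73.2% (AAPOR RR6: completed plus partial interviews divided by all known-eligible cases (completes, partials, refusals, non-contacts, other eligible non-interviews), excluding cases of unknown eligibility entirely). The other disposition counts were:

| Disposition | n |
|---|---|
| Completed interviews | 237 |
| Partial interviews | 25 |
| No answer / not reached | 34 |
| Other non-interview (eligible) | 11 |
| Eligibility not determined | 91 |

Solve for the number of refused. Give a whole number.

Numerator: 237 + 25 = 262
RR6 = 262 / D = 0.732
D = 262 / 0.732 = 357.9
Remaining denominator categories sum to 307
refused = 357.9 − 307 ≈ 51

51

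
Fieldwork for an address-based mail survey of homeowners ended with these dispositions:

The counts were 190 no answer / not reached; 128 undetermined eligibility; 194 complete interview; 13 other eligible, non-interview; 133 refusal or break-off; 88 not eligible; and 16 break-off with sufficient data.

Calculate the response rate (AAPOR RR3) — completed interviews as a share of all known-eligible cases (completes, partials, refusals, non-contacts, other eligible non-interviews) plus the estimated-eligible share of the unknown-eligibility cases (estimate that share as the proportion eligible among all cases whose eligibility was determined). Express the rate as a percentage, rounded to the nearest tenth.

29.6%

Numerator → 194
Eligible (known) → 194 + 16 + 133 + 190 + 13 = 546
e = 546 / (546 + 88) = 546 / 634 = 0.8612
e × U → 0.8612 × 128 = 110.23
Denominator → 546 + 110.23 = 656.23
RR3 = 194 / 656.23 = 0.2956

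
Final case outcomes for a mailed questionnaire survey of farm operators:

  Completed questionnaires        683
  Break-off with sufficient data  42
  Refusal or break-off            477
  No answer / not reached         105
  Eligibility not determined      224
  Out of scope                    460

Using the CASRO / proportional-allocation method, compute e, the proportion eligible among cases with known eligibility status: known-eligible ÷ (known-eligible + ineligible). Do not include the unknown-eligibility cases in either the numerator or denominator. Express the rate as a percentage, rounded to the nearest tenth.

74.0%

Determined eligible → 683 + 42 + 477 + 105 = 1307
e = 1307 / (1307 + 460) = 1307 / 1767 = 0.7397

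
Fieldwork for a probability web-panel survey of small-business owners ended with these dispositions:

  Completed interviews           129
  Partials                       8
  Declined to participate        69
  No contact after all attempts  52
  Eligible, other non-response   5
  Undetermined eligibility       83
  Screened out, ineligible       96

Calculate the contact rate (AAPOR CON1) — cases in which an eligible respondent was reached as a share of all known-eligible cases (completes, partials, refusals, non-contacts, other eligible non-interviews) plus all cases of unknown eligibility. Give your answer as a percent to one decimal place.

Num → 129 + 8 + 69 + 5 = 211
Denominator → 129 + 8 + 69 + 52 + 5 + 83 = 346
CON1 = 211 / 346 = 0.6098

61.0%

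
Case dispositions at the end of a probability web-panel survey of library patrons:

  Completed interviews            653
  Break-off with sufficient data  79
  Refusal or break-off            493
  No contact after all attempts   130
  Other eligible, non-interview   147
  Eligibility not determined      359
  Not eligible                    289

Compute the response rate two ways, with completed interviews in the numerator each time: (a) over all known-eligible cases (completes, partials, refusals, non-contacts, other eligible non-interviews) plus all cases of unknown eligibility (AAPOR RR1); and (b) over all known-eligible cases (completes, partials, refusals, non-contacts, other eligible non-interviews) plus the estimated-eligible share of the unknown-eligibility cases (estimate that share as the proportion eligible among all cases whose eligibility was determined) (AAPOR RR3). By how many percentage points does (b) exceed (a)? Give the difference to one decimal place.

1.1

Top: 653
Denominator: 653 + 79 + 493 + 130 + 147 + 359 = 1861
RR1 = 653 / 1861 = 0.3509
Determined eligible: 653 + 79 + 493 + 130 + 147 = 1502
e = 1502 / (1502 + 289) = 1502 / 1791 = 0.8386
e × U: 0.8386 × 359 = 301.06
Denominator: 1502 + 301.06 = 1803.06
RR3 = 653 / 1803.06 = 0.3622
Difference = 36.22 − 35.09 = 1.13 percentage points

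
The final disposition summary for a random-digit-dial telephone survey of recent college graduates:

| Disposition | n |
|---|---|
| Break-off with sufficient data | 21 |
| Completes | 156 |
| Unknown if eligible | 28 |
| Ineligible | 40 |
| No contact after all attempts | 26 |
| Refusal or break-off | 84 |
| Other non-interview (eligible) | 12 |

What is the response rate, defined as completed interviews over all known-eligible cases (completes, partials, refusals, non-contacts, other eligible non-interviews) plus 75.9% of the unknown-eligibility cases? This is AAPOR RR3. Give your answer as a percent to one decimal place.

48.7%

Top = 156
Determined eligible = 156 + 21 + 84 + 26 + 12 = 299
e × U = 0.7590 × 28 = 21.25
Base = 299 + 21.25 = 320.25
RR3 = 156 / 320.25 = 0.4871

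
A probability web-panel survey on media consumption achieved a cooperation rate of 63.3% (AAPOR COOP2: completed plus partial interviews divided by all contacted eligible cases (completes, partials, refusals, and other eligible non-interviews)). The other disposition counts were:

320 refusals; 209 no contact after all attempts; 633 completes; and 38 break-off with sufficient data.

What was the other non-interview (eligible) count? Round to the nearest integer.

69

Num: 633 + 38 = 671
COOP2 = 671 / D = 0.633
D = 671 / 0.633 = 1060.0
Rest of base = 991
other non-interview (eligible) = 1060.0 − 991 ≈ 69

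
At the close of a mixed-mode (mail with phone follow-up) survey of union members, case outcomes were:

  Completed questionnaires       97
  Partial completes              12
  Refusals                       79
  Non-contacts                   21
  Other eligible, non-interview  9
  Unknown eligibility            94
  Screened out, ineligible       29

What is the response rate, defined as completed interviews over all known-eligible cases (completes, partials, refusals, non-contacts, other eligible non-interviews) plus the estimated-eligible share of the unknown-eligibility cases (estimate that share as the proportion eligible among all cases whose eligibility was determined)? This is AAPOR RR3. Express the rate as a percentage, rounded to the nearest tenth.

32.2%

Top = 97
Known eligible = 97 + 12 + 79 + 21 + 9 = 218
e = 218 / (218 + 29) = 218 / 247 = 0.8826
e × U = 0.8826 × 94 = 82.96
Denominator = 218 + 82.96 = 300.96
RR3 = 97 / 300.96 = 0.3223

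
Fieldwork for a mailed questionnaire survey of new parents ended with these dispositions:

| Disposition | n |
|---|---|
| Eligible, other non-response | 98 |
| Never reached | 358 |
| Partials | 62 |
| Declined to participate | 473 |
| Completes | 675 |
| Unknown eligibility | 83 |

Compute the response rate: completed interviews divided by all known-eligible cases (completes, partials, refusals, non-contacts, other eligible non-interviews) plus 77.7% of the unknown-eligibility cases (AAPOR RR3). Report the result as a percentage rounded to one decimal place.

Num: 675
Determined eligible: 675 + 62 + 473 + 358 + 98 = 1666
Eligible share of unknowns: 0.7770 × 83 = 64.49
Base: 1666 + 64.49 = 1730.49
RR3 = 675 / 1730.49 = 0.3901

39.0%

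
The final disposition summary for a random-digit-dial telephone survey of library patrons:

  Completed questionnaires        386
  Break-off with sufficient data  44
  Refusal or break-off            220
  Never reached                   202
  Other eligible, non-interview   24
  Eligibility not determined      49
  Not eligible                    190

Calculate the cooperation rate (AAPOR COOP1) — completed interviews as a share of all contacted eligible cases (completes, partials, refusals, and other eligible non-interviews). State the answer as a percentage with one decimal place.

57.3%

Numerator → 386
Denom → 386 + 44 + 220 + 24 = 674
COOP1 = 386 / 674 = 0.5727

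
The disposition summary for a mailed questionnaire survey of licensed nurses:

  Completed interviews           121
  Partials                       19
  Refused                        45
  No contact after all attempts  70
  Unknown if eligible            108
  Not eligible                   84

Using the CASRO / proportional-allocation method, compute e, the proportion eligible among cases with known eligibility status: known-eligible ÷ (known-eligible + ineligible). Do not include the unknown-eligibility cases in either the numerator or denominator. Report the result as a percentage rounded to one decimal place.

75.2%

Eligible (known) → 121 + 19 + 45 + 70 = 255
e = 255 / (255 + 84) = 255 / 339 = 0.7522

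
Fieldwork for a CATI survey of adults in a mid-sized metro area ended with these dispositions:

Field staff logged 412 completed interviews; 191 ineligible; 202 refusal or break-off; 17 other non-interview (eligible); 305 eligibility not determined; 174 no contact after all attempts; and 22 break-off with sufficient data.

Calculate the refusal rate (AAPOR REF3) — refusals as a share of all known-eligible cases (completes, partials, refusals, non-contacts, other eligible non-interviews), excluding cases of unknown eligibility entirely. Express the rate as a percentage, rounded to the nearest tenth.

24.4%

Top → 202
Base → 412 + 22 + 202 + 174 + 17 = 827
REF3 = 202 / 827 = 0.2443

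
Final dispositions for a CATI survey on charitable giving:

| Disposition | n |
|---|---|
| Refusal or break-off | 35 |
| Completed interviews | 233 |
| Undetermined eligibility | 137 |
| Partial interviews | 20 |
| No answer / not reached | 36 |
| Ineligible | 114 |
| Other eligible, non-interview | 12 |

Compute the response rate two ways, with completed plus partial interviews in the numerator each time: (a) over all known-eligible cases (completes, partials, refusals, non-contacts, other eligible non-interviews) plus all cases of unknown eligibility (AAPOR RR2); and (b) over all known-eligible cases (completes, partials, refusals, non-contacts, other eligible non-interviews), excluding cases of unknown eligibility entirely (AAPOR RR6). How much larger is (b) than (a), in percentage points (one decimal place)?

21.8

Numerator: 233 + 20 = 253
Base: 233 + 20 + 35 + 36 + 12 + 137 = 473
RR2 = 253 / 473 = 0.5349
Base: 233 + 20 + 35 + 36 + 12 = 336
RR6 = 253 / 336 = 0.7530
Difference = 75.30 − 53.49 = 21.81 percentage points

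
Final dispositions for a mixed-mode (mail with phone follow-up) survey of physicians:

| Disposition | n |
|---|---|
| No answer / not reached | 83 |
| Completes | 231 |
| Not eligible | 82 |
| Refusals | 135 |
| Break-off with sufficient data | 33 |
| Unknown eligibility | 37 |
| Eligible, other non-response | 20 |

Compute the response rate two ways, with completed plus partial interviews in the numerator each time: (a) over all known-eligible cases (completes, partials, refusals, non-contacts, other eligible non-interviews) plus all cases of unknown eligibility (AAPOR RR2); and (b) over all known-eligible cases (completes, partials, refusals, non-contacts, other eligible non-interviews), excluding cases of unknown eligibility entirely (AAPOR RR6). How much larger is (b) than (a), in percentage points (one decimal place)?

3.6

Numerator = 231 + 33 = 264
Base = 231 + 33 + 135 + 83 + 20 + 37 = 539
RR2 = 264 / 539 = 0.4898
Base = 231 + 33 + 135 + 83 + 20 = 502
RR6 = 264 / 502 = 0.5259
Difference = 52.59 − 48.98 = 3.61 percentage points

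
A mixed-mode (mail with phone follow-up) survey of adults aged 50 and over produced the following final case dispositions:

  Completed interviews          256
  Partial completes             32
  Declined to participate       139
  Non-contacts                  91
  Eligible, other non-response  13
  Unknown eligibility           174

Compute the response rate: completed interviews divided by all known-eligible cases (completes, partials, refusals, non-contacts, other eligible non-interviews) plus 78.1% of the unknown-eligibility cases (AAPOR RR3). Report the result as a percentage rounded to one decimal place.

Top → 256
Determined eligible → 256 + 32 + 139 + 91 + 13 = 531
Estimated eligible among unknowns → 0.7810 × 174 = 135.89
Denom → 531 + 135.89 = 666.89
RR3 = 256 / 666.89 = 0.3839

38.4%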